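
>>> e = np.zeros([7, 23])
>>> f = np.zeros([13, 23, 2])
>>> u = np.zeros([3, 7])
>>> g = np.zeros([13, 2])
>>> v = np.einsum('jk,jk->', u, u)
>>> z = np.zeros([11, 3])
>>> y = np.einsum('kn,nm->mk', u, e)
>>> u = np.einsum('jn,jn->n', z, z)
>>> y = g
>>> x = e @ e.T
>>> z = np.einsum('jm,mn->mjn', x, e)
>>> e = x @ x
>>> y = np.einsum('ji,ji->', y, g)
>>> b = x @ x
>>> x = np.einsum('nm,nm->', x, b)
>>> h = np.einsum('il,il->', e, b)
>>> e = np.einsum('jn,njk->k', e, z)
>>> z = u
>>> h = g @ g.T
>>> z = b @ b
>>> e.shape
(23,)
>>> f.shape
(13, 23, 2)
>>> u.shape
(3,)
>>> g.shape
(13, 2)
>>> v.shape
()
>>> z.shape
(7, 7)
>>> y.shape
()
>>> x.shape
()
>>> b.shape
(7, 7)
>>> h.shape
(13, 13)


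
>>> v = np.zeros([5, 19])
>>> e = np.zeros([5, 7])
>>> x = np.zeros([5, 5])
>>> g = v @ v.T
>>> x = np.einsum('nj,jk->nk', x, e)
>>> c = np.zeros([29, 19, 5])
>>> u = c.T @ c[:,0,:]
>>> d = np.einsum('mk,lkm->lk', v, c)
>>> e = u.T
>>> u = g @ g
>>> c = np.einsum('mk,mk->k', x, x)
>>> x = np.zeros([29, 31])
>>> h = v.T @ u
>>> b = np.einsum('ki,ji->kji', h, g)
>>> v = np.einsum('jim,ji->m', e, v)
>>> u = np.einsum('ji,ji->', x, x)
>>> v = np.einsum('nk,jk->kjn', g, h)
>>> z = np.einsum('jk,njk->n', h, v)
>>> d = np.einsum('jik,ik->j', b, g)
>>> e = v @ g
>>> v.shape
(5, 19, 5)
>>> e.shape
(5, 19, 5)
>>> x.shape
(29, 31)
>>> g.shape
(5, 5)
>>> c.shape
(7,)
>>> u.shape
()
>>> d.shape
(19,)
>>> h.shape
(19, 5)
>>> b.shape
(19, 5, 5)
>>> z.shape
(5,)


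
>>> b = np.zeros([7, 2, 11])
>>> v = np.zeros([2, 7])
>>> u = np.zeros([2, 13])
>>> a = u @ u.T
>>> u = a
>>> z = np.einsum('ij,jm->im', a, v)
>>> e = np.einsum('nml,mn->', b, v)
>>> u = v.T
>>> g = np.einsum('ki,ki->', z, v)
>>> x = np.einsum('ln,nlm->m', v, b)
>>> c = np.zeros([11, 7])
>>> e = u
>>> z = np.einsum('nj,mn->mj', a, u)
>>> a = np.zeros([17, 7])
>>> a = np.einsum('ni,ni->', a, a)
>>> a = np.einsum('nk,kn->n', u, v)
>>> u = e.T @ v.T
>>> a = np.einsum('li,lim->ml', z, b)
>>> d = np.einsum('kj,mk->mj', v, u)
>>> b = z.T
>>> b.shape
(2, 7)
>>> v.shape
(2, 7)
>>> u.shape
(2, 2)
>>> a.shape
(11, 7)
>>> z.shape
(7, 2)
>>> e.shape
(7, 2)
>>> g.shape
()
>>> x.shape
(11,)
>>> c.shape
(11, 7)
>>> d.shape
(2, 7)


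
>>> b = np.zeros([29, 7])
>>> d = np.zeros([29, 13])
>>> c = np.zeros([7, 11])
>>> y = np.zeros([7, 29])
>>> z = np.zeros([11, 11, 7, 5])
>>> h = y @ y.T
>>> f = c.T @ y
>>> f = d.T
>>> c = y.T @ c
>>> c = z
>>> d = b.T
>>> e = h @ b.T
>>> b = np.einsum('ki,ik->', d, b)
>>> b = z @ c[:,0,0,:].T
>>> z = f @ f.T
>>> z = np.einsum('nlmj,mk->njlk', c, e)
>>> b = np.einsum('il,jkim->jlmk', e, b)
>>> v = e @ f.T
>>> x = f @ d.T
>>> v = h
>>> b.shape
(11, 29, 11, 11)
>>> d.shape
(7, 29)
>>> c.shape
(11, 11, 7, 5)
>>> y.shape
(7, 29)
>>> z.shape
(11, 5, 11, 29)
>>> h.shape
(7, 7)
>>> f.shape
(13, 29)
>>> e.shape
(7, 29)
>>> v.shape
(7, 7)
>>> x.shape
(13, 7)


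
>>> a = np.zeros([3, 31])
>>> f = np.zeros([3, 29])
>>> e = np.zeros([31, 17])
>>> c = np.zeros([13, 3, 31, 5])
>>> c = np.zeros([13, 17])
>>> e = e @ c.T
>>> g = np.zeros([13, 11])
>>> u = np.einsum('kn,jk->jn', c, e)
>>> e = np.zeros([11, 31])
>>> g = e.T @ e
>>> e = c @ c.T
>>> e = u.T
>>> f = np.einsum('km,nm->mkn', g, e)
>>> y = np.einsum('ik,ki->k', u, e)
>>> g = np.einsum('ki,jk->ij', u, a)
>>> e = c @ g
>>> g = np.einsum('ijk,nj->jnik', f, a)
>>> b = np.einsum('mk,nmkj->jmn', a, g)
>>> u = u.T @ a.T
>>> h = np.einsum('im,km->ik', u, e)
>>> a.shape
(3, 31)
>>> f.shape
(31, 31, 17)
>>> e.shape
(13, 3)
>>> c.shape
(13, 17)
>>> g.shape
(31, 3, 31, 17)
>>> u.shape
(17, 3)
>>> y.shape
(17,)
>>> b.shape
(17, 3, 31)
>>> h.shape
(17, 13)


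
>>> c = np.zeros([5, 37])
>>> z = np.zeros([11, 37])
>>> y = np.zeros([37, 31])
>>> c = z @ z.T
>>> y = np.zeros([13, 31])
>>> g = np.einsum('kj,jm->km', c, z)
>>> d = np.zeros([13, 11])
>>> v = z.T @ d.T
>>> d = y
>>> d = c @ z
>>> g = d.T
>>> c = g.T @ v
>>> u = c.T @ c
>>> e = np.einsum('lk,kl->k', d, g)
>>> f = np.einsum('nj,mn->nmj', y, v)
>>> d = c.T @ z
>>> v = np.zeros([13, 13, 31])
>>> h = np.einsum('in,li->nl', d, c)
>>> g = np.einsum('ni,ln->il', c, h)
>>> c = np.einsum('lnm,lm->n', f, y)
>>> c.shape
(37,)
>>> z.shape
(11, 37)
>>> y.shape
(13, 31)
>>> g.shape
(13, 37)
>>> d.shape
(13, 37)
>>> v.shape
(13, 13, 31)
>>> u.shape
(13, 13)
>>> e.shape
(37,)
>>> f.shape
(13, 37, 31)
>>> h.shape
(37, 11)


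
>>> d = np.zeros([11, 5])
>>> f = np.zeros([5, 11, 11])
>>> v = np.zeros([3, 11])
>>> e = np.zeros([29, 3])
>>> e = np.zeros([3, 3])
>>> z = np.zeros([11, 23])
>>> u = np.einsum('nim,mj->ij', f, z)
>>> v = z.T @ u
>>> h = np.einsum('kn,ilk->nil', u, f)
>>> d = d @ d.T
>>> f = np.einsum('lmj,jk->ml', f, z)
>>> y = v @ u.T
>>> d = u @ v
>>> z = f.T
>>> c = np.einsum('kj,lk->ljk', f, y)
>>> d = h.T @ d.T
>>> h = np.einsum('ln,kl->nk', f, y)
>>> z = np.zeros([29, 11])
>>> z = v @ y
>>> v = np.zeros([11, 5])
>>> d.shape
(11, 5, 11)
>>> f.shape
(11, 5)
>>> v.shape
(11, 5)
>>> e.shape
(3, 3)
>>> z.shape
(23, 11)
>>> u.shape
(11, 23)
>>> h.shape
(5, 23)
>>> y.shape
(23, 11)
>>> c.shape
(23, 5, 11)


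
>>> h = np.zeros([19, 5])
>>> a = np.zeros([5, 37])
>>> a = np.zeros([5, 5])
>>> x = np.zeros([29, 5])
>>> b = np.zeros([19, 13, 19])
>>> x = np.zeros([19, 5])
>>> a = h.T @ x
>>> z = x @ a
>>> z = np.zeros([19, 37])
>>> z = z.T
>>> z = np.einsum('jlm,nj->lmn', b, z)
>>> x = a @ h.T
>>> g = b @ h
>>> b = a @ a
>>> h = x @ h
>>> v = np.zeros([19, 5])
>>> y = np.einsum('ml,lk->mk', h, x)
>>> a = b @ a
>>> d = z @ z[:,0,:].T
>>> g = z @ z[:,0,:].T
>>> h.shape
(5, 5)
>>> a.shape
(5, 5)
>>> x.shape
(5, 19)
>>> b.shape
(5, 5)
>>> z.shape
(13, 19, 37)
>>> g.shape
(13, 19, 13)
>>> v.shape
(19, 5)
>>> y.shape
(5, 19)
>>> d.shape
(13, 19, 13)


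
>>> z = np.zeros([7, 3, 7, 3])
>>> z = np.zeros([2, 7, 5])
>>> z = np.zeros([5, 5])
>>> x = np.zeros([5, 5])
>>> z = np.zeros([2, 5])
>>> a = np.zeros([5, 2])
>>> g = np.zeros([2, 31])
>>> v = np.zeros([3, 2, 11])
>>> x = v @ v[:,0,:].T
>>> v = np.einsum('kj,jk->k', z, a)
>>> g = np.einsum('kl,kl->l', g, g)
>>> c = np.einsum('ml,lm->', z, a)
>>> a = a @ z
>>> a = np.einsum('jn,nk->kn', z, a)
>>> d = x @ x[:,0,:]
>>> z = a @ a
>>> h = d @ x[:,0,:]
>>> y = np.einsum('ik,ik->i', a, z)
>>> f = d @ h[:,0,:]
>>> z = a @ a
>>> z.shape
(5, 5)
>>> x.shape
(3, 2, 3)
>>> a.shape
(5, 5)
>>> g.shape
(31,)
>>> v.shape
(2,)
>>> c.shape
()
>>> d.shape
(3, 2, 3)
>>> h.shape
(3, 2, 3)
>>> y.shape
(5,)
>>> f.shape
(3, 2, 3)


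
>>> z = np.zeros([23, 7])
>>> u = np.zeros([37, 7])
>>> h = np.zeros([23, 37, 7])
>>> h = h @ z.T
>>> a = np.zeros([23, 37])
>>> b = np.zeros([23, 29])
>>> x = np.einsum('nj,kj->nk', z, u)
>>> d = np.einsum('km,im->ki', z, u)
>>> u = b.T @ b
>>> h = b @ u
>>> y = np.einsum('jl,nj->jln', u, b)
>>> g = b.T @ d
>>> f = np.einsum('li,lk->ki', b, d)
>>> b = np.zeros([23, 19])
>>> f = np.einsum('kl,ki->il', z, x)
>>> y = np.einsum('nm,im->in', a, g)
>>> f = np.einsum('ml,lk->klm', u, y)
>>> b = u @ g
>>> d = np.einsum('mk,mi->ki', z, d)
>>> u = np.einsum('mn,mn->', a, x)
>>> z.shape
(23, 7)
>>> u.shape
()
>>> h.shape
(23, 29)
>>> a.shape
(23, 37)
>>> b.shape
(29, 37)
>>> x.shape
(23, 37)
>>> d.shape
(7, 37)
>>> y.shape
(29, 23)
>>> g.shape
(29, 37)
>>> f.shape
(23, 29, 29)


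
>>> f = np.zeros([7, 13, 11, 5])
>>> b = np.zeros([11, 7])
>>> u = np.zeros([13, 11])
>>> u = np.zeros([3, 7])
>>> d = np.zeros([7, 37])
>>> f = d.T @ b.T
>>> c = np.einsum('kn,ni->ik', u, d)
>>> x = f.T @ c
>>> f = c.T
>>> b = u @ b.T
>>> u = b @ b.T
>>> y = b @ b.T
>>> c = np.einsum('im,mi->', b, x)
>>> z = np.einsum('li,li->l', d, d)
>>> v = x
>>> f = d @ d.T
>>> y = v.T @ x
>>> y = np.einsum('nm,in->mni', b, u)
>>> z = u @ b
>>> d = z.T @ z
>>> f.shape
(7, 7)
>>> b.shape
(3, 11)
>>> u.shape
(3, 3)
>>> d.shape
(11, 11)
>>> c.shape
()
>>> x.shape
(11, 3)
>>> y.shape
(11, 3, 3)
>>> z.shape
(3, 11)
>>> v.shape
(11, 3)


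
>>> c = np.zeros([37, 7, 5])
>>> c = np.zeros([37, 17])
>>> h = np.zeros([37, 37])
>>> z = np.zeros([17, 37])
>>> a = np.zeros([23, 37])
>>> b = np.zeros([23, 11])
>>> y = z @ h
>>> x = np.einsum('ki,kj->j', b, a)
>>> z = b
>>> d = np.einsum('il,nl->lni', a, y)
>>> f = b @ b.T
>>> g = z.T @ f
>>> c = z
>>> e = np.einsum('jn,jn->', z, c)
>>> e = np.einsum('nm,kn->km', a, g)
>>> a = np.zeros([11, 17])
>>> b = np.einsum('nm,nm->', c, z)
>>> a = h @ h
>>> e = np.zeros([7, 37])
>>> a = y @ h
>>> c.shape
(23, 11)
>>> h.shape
(37, 37)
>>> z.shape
(23, 11)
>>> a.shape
(17, 37)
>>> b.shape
()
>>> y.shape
(17, 37)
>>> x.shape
(37,)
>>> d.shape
(37, 17, 23)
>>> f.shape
(23, 23)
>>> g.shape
(11, 23)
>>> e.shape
(7, 37)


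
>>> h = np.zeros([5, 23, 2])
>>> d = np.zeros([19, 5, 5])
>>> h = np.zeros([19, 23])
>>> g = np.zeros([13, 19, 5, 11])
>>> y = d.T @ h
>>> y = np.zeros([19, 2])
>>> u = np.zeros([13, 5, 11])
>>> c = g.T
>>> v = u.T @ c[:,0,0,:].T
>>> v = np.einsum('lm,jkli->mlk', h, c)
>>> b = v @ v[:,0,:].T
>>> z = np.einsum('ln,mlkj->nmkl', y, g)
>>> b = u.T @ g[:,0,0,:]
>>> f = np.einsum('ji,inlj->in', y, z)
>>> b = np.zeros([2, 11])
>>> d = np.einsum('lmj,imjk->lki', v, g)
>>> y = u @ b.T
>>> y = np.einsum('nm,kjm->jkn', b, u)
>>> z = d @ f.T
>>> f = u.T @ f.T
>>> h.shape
(19, 23)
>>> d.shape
(23, 11, 13)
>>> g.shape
(13, 19, 5, 11)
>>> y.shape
(5, 13, 2)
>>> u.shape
(13, 5, 11)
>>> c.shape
(11, 5, 19, 13)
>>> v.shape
(23, 19, 5)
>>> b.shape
(2, 11)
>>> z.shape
(23, 11, 2)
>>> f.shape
(11, 5, 2)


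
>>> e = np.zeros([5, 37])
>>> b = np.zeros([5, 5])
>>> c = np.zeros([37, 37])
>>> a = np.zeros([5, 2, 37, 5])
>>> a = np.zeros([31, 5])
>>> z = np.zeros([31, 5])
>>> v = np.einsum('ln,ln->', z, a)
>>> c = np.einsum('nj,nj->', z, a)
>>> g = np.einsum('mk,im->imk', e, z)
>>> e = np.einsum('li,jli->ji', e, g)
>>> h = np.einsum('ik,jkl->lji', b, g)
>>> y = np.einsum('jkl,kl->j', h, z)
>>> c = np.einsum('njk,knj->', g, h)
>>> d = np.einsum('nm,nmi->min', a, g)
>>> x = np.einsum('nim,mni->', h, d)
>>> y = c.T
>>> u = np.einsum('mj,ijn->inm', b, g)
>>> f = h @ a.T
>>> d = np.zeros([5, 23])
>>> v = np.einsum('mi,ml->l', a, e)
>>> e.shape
(31, 37)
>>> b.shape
(5, 5)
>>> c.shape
()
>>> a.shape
(31, 5)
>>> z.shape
(31, 5)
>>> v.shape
(37,)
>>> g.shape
(31, 5, 37)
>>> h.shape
(37, 31, 5)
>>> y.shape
()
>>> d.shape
(5, 23)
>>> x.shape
()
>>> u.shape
(31, 37, 5)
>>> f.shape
(37, 31, 31)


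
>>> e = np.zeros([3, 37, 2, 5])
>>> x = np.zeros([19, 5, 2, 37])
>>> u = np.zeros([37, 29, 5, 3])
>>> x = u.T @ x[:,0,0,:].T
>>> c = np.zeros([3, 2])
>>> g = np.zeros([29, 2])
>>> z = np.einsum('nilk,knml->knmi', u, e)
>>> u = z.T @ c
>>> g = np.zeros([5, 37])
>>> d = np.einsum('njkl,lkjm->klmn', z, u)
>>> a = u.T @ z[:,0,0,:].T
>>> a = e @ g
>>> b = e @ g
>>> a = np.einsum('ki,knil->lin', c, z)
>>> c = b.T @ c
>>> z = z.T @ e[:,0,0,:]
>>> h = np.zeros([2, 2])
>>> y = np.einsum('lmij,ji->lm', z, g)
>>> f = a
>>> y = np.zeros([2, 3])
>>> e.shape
(3, 37, 2, 5)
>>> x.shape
(3, 5, 29, 19)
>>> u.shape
(29, 2, 37, 2)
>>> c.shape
(37, 2, 37, 2)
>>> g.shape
(5, 37)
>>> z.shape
(29, 2, 37, 5)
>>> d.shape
(2, 29, 2, 3)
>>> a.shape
(29, 2, 37)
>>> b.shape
(3, 37, 2, 37)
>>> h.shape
(2, 2)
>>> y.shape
(2, 3)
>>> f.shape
(29, 2, 37)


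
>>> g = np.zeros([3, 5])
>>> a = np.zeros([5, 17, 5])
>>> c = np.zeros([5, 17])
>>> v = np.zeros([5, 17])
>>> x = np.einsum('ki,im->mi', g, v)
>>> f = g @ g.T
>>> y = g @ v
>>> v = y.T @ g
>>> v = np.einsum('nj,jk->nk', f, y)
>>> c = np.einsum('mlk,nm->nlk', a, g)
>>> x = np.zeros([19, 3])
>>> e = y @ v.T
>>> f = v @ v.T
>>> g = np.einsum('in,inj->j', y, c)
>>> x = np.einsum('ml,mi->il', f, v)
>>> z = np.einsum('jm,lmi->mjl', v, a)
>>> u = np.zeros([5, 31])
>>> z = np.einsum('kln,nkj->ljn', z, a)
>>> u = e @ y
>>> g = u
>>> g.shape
(3, 17)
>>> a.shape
(5, 17, 5)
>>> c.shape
(3, 17, 5)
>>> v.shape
(3, 17)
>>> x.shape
(17, 3)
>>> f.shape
(3, 3)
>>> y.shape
(3, 17)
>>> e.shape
(3, 3)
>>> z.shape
(3, 5, 5)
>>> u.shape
(3, 17)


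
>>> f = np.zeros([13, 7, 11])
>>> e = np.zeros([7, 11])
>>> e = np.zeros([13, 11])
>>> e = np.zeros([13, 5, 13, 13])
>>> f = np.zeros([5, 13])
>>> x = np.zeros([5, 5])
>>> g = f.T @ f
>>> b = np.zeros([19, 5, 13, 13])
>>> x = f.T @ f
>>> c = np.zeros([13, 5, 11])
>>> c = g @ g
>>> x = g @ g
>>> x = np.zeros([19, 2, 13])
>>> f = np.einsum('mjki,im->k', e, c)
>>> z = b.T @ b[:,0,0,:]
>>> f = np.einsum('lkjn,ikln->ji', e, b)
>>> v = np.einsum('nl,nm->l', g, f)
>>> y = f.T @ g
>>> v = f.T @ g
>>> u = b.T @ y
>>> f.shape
(13, 19)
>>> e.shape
(13, 5, 13, 13)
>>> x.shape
(19, 2, 13)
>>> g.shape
(13, 13)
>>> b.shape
(19, 5, 13, 13)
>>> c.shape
(13, 13)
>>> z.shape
(13, 13, 5, 13)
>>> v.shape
(19, 13)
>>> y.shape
(19, 13)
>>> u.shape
(13, 13, 5, 13)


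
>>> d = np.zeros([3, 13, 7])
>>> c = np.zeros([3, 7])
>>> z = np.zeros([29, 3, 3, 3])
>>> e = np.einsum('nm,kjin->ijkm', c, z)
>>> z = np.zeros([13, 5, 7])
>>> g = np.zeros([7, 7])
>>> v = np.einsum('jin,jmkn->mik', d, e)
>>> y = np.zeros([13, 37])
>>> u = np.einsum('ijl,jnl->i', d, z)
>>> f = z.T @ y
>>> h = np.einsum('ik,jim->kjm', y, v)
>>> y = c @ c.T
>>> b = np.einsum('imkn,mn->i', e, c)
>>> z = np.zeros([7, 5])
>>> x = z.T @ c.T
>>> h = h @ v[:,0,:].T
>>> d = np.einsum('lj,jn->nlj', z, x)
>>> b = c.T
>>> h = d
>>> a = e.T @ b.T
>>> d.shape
(3, 7, 5)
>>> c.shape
(3, 7)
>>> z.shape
(7, 5)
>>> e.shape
(3, 3, 29, 7)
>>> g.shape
(7, 7)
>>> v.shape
(3, 13, 29)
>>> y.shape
(3, 3)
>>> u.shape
(3,)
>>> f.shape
(7, 5, 37)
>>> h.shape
(3, 7, 5)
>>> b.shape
(7, 3)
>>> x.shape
(5, 3)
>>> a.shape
(7, 29, 3, 7)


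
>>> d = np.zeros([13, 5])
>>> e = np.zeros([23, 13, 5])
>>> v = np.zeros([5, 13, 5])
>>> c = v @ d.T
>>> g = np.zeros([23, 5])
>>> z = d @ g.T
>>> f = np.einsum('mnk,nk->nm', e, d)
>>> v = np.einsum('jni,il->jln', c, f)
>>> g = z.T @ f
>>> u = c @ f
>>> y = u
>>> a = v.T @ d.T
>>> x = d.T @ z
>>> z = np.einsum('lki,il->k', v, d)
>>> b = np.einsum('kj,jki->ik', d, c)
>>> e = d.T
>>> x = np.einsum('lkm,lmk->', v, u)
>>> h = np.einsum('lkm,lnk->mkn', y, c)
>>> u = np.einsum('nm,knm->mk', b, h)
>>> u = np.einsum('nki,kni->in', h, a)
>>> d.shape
(13, 5)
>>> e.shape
(5, 13)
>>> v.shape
(5, 23, 13)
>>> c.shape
(5, 13, 13)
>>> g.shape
(23, 23)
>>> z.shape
(23,)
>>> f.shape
(13, 23)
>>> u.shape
(13, 23)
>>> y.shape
(5, 13, 23)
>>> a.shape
(13, 23, 13)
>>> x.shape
()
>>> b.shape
(13, 13)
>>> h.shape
(23, 13, 13)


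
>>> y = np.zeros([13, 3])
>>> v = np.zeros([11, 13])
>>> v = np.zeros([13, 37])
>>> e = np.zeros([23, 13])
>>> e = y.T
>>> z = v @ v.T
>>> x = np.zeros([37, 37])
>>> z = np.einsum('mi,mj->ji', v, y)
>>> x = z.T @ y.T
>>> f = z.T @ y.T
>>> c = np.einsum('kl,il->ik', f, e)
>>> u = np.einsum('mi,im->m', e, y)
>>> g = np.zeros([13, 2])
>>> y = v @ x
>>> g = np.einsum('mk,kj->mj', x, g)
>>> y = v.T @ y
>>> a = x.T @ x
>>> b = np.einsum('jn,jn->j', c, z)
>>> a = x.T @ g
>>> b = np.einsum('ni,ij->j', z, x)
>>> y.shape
(37, 13)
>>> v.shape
(13, 37)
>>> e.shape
(3, 13)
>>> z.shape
(3, 37)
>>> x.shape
(37, 13)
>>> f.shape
(37, 13)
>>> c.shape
(3, 37)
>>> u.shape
(3,)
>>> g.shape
(37, 2)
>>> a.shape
(13, 2)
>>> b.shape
(13,)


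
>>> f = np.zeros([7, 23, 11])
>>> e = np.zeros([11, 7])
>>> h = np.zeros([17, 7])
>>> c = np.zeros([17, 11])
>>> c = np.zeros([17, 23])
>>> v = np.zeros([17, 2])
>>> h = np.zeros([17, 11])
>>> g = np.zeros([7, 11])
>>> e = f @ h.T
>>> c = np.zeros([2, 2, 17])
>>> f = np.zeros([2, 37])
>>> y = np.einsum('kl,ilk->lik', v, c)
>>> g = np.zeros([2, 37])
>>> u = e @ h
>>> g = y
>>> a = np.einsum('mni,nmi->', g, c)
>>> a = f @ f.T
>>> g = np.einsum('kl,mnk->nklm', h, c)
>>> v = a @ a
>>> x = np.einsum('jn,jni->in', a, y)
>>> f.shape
(2, 37)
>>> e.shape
(7, 23, 17)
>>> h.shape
(17, 11)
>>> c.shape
(2, 2, 17)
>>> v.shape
(2, 2)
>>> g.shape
(2, 17, 11, 2)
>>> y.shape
(2, 2, 17)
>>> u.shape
(7, 23, 11)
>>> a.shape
(2, 2)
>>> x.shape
(17, 2)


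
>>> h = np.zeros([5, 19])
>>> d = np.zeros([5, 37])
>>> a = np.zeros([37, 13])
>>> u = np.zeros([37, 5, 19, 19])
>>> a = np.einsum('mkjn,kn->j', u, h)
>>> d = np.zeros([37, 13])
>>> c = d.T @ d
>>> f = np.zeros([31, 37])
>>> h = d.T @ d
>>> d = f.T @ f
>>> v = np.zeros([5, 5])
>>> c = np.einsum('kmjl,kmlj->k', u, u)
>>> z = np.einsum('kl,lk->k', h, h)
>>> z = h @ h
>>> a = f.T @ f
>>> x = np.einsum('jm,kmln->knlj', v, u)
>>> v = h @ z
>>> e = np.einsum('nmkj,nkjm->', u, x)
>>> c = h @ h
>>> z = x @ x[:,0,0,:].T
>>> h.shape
(13, 13)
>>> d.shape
(37, 37)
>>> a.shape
(37, 37)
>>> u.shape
(37, 5, 19, 19)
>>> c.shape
(13, 13)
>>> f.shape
(31, 37)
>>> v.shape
(13, 13)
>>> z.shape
(37, 19, 19, 37)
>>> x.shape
(37, 19, 19, 5)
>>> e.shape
()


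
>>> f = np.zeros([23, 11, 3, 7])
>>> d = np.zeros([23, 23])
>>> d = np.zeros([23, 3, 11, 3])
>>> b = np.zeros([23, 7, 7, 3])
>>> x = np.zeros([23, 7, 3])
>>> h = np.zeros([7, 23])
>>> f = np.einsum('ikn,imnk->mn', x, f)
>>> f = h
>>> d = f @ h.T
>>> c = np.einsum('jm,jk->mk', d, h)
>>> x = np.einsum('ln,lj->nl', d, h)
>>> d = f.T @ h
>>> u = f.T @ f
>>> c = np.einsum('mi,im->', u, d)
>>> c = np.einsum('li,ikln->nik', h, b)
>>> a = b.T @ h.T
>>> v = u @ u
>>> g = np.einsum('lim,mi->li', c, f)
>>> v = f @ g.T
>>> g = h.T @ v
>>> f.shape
(7, 23)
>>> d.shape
(23, 23)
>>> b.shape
(23, 7, 7, 3)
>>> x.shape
(7, 7)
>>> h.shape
(7, 23)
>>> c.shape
(3, 23, 7)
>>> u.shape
(23, 23)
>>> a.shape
(3, 7, 7, 7)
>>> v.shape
(7, 3)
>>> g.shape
(23, 3)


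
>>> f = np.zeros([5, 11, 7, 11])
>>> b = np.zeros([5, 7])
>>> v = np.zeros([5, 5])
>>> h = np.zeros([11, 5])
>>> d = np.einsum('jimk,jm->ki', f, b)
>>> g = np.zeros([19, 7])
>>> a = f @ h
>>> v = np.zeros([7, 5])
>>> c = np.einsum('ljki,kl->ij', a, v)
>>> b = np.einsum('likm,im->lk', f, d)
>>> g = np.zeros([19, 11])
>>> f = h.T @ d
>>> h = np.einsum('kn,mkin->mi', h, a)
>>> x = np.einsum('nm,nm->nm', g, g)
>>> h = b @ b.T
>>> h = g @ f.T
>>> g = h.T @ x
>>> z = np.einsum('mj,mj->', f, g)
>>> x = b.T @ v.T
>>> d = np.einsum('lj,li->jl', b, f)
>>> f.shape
(5, 11)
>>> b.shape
(5, 7)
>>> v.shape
(7, 5)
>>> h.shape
(19, 5)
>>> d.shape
(7, 5)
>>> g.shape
(5, 11)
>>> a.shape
(5, 11, 7, 5)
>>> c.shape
(5, 11)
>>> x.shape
(7, 7)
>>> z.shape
()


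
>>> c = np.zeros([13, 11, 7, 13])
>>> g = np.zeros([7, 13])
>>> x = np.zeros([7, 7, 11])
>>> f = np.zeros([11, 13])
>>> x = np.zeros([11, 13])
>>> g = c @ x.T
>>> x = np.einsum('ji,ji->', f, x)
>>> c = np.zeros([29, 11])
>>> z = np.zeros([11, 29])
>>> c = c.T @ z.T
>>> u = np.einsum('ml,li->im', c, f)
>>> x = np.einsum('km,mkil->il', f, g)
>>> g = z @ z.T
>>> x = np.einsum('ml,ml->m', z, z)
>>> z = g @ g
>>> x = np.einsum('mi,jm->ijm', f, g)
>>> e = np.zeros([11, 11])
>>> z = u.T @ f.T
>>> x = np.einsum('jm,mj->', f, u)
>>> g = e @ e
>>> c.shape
(11, 11)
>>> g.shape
(11, 11)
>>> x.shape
()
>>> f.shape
(11, 13)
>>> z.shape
(11, 11)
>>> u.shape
(13, 11)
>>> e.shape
(11, 11)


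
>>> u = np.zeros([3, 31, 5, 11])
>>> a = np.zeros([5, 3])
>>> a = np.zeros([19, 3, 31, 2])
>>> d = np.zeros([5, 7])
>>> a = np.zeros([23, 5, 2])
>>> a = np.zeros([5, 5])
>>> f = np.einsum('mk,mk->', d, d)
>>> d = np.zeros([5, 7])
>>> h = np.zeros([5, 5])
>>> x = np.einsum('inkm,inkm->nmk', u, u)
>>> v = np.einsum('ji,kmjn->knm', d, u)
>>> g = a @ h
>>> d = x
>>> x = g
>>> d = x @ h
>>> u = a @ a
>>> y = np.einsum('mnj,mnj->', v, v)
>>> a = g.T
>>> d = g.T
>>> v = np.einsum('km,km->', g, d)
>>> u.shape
(5, 5)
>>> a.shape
(5, 5)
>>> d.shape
(5, 5)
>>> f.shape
()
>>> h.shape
(5, 5)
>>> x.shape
(5, 5)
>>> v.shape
()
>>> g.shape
(5, 5)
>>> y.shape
()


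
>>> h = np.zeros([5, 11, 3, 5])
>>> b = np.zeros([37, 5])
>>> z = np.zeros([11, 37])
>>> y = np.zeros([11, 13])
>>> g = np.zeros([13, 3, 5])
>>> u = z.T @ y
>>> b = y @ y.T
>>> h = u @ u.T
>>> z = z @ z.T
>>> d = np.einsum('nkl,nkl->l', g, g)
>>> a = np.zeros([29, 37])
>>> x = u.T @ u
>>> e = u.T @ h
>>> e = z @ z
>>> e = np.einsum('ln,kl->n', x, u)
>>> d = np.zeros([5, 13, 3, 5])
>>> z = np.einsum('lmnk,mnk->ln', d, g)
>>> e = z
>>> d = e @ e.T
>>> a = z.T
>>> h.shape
(37, 37)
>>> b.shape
(11, 11)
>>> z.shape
(5, 3)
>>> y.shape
(11, 13)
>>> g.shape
(13, 3, 5)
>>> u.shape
(37, 13)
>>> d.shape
(5, 5)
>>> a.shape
(3, 5)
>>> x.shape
(13, 13)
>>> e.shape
(5, 3)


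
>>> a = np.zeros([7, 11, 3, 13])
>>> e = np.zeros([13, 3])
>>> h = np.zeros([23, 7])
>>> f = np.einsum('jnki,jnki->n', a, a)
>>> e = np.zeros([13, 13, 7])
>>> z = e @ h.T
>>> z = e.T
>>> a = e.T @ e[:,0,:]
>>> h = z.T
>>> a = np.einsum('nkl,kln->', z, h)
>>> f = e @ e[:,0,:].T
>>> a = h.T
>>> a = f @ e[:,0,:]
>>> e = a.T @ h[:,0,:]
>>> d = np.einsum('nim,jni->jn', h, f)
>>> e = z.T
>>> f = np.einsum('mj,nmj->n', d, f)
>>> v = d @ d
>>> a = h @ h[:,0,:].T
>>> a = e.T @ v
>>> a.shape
(7, 13, 13)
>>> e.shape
(13, 13, 7)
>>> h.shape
(13, 13, 7)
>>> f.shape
(13,)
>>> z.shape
(7, 13, 13)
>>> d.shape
(13, 13)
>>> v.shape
(13, 13)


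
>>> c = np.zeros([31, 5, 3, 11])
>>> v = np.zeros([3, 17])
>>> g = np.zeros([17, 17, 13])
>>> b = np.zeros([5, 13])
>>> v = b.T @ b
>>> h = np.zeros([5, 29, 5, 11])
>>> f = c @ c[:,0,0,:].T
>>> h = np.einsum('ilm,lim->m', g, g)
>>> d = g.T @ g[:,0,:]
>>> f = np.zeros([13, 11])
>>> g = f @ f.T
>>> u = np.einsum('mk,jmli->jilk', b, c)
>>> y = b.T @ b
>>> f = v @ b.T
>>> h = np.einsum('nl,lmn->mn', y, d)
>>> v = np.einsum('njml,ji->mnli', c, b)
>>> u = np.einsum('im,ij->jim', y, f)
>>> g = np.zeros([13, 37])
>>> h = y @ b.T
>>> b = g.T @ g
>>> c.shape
(31, 5, 3, 11)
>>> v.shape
(3, 31, 11, 13)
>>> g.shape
(13, 37)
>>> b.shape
(37, 37)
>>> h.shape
(13, 5)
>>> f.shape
(13, 5)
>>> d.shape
(13, 17, 13)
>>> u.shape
(5, 13, 13)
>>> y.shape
(13, 13)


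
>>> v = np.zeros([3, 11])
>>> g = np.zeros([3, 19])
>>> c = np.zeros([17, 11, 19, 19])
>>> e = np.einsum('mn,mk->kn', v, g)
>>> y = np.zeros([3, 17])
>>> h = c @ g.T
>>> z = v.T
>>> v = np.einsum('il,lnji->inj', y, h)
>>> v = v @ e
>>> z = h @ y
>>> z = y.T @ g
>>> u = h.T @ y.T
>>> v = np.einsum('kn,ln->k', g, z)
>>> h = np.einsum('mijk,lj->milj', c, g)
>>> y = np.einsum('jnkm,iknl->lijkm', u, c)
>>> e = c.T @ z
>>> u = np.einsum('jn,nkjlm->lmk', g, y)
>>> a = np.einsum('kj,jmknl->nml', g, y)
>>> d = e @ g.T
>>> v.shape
(3,)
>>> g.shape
(3, 19)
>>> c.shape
(17, 11, 19, 19)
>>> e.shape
(19, 19, 11, 19)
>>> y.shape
(19, 17, 3, 11, 3)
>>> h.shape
(17, 11, 3, 19)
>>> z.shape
(17, 19)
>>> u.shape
(11, 3, 17)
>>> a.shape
(11, 17, 3)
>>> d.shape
(19, 19, 11, 3)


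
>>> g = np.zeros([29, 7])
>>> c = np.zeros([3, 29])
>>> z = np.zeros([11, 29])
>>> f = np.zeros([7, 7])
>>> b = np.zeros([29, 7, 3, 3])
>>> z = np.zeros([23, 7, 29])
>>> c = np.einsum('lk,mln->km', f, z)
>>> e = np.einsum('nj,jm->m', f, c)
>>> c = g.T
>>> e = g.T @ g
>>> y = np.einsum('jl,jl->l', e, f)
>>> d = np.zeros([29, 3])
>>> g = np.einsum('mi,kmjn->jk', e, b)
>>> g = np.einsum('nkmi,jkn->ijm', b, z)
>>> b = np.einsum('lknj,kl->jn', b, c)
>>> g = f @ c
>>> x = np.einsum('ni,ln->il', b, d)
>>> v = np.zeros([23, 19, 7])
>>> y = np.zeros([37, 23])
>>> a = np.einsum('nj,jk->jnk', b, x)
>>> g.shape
(7, 29)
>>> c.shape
(7, 29)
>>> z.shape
(23, 7, 29)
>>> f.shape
(7, 7)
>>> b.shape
(3, 3)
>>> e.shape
(7, 7)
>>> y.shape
(37, 23)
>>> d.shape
(29, 3)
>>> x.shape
(3, 29)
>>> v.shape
(23, 19, 7)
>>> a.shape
(3, 3, 29)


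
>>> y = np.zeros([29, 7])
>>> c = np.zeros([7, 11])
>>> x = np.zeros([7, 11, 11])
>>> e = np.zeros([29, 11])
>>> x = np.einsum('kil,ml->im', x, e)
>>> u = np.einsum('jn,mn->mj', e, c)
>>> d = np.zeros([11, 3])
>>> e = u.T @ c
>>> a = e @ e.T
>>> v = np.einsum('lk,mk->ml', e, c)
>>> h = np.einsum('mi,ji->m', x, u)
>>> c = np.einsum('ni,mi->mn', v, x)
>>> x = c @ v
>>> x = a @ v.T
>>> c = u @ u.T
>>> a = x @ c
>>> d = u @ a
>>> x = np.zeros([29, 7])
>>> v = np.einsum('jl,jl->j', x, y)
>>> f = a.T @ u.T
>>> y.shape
(29, 7)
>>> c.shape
(7, 7)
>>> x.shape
(29, 7)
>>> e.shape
(29, 11)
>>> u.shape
(7, 29)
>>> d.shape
(7, 7)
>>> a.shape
(29, 7)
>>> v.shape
(29,)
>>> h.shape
(11,)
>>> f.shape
(7, 7)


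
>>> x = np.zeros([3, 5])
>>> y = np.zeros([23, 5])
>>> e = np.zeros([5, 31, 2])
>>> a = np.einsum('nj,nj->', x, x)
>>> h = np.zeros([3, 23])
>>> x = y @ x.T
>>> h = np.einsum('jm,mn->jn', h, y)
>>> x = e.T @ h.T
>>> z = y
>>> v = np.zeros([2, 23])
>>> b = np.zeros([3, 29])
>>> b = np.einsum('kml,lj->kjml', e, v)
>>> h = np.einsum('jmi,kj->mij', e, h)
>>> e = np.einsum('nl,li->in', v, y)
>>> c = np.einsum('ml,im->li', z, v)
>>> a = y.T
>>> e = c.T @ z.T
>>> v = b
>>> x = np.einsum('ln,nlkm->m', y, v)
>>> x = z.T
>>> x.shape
(5, 23)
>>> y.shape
(23, 5)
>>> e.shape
(2, 23)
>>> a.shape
(5, 23)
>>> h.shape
(31, 2, 5)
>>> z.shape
(23, 5)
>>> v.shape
(5, 23, 31, 2)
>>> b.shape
(5, 23, 31, 2)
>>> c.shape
(5, 2)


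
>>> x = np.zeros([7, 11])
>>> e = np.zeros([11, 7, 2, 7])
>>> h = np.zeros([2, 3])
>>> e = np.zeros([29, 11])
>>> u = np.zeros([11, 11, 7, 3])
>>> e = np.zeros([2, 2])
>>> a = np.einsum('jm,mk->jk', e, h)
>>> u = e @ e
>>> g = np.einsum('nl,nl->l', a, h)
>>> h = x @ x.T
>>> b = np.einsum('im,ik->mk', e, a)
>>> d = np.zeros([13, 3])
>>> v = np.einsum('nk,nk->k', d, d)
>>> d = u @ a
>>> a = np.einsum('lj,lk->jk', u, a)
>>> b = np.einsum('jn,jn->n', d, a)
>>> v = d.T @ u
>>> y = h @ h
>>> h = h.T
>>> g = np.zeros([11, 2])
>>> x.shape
(7, 11)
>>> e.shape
(2, 2)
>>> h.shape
(7, 7)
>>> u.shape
(2, 2)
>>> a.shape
(2, 3)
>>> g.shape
(11, 2)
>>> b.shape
(3,)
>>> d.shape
(2, 3)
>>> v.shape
(3, 2)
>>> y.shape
(7, 7)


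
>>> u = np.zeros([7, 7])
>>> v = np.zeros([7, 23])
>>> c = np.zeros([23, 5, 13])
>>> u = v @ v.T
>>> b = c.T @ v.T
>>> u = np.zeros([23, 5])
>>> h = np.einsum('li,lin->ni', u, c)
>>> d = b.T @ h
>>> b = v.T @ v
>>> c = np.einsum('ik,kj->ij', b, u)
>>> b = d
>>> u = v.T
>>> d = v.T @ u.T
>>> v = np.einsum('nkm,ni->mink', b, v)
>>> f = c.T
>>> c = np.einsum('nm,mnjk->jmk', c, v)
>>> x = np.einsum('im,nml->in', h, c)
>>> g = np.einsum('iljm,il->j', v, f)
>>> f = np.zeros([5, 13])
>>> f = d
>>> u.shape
(23, 7)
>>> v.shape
(5, 23, 7, 5)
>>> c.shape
(7, 5, 5)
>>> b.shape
(7, 5, 5)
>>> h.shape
(13, 5)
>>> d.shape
(23, 23)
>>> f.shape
(23, 23)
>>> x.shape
(13, 7)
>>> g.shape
(7,)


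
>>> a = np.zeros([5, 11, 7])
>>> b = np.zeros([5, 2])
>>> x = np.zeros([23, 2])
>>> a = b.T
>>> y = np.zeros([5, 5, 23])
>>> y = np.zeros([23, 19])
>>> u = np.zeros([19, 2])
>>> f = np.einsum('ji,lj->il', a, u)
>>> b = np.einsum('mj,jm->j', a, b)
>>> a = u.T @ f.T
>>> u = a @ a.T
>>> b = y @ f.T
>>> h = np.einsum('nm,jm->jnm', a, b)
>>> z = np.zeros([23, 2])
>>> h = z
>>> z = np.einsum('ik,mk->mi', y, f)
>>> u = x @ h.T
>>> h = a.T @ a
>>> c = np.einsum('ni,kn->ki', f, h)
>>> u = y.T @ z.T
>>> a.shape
(2, 5)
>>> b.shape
(23, 5)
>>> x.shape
(23, 2)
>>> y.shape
(23, 19)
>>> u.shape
(19, 5)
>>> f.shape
(5, 19)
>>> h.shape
(5, 5)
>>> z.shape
(5, 23)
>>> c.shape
(5, 19)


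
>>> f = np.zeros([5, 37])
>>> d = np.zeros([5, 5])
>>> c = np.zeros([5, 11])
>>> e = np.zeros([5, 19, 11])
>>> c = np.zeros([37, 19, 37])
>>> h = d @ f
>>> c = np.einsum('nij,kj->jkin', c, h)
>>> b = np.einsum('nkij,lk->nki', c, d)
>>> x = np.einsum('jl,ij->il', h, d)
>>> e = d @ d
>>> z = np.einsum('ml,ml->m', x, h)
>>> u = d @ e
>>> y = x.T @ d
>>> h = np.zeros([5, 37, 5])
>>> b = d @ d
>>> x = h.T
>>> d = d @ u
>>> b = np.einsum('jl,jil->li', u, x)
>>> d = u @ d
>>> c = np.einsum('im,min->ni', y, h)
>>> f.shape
(5, 37)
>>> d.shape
(5, 5)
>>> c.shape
(5, 37)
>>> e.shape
(5, 5)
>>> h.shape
(5, 37, 5)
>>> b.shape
(5, 37)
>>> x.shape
(5, 37, 5)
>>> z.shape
(5,)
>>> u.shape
(5, 5)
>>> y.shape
(37, 5)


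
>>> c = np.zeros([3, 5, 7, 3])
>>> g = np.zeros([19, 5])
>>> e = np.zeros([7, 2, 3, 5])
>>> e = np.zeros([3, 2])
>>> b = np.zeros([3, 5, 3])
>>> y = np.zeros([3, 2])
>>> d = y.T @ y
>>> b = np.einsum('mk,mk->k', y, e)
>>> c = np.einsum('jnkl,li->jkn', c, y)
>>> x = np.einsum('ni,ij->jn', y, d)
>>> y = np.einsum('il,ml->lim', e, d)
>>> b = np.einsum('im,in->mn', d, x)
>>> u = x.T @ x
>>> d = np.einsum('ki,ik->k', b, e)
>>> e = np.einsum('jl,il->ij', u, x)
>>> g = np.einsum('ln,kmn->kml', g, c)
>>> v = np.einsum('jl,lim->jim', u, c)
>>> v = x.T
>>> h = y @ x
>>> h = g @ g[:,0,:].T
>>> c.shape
(3, 7, 5)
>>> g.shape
(3, 7, 19)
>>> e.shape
(2, 3)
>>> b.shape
(2, 3)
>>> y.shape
(2, 3, 2)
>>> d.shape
(2,)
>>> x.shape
(2, 3)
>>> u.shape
(3, 3)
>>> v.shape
(3, 2)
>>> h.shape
(3, 7, 3)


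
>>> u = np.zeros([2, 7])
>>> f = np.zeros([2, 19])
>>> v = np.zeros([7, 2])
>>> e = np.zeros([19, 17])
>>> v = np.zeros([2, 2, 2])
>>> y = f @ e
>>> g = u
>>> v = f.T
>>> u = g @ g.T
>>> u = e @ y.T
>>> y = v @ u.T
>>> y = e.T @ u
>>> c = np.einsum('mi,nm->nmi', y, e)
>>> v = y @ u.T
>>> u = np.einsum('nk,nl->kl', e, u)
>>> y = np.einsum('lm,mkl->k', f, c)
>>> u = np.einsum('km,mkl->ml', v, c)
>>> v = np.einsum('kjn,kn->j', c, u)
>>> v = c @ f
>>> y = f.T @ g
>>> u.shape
(19, 2)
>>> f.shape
(2, 19)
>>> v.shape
(19, 17, 19)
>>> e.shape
(19, 17)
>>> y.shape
(19, 7)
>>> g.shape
(2, 7)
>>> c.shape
(19, 17, 2)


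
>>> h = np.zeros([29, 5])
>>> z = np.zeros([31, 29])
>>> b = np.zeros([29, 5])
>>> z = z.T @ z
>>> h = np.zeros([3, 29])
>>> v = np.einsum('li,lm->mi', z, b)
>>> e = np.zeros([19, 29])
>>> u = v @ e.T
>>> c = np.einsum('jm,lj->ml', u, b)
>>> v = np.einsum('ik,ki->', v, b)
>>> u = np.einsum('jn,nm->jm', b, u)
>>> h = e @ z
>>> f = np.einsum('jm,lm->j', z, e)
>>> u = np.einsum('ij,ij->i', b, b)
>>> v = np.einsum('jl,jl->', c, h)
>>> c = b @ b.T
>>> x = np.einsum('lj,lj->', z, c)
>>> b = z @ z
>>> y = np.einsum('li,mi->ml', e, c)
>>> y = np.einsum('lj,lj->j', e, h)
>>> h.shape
(19, 29)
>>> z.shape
(29, 29)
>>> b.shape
(29, 29)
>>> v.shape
()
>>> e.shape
(19, 29)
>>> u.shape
(29,)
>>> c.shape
(29, 29)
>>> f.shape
(29,)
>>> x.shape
()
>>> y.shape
(29,)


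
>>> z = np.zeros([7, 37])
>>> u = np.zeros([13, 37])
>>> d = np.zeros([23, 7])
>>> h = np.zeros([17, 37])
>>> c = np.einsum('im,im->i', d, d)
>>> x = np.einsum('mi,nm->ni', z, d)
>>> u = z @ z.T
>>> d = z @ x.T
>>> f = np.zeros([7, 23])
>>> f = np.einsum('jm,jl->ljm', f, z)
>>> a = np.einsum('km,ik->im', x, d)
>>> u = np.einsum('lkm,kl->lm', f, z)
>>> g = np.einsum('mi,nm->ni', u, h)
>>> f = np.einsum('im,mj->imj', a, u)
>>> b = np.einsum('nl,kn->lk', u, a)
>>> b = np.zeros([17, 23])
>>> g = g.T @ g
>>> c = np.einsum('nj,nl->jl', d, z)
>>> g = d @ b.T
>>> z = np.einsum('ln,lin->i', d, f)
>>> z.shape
(37,)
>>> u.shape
(37, 23)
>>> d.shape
(7, 23)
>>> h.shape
(17, 37)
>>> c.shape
(23, 37)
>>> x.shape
(23, 37)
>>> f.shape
(7, 37, 23)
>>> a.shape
(7, 37)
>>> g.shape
(7, 17)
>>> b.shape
(17, 23)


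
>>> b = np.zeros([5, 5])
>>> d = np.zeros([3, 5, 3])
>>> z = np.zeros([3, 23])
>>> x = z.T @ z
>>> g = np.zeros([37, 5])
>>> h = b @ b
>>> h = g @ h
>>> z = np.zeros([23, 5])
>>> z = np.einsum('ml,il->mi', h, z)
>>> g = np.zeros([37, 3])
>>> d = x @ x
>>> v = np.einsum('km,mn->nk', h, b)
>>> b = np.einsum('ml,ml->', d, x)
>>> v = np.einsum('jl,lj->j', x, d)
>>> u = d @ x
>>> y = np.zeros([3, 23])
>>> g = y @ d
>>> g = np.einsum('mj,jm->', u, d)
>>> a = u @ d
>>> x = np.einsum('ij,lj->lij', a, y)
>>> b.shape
()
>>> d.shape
(23, 23)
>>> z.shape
(37, 23)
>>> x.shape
(3, 23, 23)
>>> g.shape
()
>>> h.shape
(37, 5)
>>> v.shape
(23,)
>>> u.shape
(23, 23)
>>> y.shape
(3, 23)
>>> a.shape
(23, 23)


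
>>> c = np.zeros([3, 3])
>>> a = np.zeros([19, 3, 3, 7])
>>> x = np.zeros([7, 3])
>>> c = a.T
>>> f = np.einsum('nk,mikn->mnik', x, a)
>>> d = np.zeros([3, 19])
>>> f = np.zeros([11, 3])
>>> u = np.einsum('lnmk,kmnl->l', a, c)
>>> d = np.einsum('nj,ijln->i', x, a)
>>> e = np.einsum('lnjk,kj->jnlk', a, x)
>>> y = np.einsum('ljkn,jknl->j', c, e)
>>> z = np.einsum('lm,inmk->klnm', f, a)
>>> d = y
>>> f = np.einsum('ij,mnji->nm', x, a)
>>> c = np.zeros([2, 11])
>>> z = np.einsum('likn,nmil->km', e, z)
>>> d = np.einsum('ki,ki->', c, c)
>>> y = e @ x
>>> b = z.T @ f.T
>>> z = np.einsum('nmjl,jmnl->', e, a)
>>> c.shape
(2, 11)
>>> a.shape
(19, 3, 3, 7)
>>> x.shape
(7, 3)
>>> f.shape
(3, 19)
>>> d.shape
()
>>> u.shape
(19,)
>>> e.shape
(3, 3, 19, 7)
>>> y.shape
(3, 3, 19, 3)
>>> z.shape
()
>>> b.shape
(11, 3)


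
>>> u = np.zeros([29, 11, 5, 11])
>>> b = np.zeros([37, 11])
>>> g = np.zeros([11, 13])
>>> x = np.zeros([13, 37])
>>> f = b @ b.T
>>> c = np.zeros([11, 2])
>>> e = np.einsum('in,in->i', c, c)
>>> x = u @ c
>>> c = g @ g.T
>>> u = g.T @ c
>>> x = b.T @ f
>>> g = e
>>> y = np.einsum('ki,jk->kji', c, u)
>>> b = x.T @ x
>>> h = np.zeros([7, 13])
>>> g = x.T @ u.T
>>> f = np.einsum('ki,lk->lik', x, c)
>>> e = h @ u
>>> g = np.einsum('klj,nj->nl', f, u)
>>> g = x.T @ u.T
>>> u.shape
(13, 11)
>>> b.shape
(37, 37)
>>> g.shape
(37, 13)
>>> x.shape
(11, 37)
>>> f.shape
(11, 37, 11)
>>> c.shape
(11, 11)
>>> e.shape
(7, 11)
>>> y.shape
(11, 13, 11)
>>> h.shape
(7, 13)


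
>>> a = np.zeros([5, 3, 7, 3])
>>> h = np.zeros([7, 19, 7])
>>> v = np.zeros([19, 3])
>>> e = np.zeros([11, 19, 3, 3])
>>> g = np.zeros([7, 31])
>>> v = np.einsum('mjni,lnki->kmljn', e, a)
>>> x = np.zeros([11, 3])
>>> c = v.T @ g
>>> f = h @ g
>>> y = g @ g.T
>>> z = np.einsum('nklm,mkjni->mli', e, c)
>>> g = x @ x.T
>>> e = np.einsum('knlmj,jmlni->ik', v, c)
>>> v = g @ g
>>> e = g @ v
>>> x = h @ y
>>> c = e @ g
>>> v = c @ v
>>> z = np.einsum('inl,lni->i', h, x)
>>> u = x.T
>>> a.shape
(5, 3, 7, 3)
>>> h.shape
(7, 19, 7)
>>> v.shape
(11, 11)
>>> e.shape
(11, 11)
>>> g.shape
(11, 11)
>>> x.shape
(7, 19, 7)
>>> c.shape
(11, 11)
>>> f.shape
(7, 19, 31)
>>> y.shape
(7, 7)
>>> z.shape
(7,)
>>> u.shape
(7, 19, 7)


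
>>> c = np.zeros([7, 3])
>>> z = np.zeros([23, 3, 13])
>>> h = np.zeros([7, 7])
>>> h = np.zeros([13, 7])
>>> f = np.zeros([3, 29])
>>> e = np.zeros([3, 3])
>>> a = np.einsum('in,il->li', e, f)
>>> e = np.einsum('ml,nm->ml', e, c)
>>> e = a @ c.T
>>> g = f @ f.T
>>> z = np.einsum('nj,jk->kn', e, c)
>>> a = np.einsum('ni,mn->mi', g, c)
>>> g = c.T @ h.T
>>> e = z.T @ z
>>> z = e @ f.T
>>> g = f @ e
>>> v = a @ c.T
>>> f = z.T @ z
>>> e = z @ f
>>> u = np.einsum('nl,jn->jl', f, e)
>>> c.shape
(7, 3)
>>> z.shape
(29, 3)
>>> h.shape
(13, 7)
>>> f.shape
(3, 3)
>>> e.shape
(29, 3)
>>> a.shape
(7, 3)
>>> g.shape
(3, 29)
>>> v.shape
(7, 7)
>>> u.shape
(29, 3)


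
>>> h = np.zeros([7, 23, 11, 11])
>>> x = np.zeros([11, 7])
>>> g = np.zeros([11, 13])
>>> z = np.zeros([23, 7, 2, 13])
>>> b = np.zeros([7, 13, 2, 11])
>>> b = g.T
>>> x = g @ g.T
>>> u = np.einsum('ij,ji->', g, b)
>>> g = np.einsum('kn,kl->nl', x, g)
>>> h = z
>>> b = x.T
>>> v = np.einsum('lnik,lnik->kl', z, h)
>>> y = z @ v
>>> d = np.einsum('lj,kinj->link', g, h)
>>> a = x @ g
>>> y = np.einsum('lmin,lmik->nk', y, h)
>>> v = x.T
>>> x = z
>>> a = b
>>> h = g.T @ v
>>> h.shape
(13, 11)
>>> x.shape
(23, 7, 2, 13)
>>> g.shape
(11, 13)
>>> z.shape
(23, 7, 2, 13)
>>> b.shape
(11, 11)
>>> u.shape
()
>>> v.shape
(11, 11)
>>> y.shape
(23, 13)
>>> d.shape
(11, 7, 2, 23)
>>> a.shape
(11, 11)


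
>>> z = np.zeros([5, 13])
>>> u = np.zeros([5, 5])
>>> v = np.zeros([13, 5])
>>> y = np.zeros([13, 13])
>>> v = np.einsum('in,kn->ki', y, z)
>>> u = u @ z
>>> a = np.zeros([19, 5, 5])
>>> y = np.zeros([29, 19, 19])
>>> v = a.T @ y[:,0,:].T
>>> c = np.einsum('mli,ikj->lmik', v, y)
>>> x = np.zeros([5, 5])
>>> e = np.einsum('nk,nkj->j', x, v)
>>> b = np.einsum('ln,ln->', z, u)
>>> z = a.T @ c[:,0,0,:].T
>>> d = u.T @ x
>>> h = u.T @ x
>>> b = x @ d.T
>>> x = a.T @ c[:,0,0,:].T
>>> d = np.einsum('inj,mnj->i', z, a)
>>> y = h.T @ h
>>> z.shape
(5, 5, 5)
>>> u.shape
(5, 13)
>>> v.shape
(5, 5, 29)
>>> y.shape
(5, 5)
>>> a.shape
(19, 5, 5)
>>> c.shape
(5, 5, 29, 19)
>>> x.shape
(5, 5, 5)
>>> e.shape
(29,)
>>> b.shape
(5, 13)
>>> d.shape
(5,)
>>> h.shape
(13, 5)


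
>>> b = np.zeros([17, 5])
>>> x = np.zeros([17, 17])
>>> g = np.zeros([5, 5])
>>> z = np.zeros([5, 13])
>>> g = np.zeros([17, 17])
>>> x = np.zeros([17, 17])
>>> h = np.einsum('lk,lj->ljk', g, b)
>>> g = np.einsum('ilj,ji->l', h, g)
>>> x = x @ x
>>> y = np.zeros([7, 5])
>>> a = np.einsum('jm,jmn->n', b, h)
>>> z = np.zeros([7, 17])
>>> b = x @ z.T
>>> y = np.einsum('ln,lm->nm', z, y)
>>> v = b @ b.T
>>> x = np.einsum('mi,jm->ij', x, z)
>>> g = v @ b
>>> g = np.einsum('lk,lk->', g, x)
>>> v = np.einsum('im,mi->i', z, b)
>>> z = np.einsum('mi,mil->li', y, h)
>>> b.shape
(17, 7)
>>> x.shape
(17, 7)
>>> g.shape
()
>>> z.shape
(17, 5)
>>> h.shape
(17, 5, 17)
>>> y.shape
(17, 5)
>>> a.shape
(17,)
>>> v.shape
(7,)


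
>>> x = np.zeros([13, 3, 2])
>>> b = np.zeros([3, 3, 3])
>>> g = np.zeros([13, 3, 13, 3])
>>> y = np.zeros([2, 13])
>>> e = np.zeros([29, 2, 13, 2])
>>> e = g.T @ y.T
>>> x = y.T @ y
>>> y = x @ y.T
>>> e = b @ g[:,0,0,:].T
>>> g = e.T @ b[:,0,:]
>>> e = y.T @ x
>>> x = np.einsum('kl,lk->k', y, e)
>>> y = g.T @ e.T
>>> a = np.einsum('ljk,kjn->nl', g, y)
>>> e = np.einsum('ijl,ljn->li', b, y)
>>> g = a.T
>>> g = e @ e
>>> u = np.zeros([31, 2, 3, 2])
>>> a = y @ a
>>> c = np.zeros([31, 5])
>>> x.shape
(13,)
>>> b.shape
(3, 3, 3)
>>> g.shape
(3, 3)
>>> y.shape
(3, 3, 2)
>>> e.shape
(3, 3)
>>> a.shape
(3, 3, 13)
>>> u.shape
(31, 2, 3, 2)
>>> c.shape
(31, 5)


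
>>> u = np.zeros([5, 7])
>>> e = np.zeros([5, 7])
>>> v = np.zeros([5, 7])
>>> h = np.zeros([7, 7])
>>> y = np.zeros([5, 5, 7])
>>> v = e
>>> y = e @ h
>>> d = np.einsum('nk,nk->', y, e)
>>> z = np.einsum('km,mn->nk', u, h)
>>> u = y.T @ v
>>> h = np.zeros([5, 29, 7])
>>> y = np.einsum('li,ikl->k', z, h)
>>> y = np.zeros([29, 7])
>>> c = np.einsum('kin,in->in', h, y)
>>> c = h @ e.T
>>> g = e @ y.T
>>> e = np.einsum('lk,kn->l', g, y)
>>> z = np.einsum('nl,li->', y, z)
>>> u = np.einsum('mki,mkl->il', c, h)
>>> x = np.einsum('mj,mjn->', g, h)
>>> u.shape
(5, 7)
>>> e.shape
(5,)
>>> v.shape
(5, 7)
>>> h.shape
(5, 29, 7)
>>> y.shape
(29, 7)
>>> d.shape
()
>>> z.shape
()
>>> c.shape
(5, 29, 5)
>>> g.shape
(5, 29)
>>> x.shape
()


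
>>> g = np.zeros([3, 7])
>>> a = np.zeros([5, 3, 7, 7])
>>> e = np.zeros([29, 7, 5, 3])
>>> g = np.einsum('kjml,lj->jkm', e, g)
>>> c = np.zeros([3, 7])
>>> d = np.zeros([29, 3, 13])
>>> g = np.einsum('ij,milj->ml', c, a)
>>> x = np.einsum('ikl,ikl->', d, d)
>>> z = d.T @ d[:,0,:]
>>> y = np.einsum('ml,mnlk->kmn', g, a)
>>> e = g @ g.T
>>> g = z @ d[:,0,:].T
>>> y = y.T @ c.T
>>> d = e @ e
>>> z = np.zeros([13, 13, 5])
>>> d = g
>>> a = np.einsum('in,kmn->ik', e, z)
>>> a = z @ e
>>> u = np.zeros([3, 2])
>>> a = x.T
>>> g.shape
(13, 3, 29)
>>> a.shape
()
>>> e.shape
(5, 5)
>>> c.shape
(3, 7)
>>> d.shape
(13, 3, 29)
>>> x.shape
()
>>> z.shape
(13, 13, 5)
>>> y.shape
(3, 5, 3)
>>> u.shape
(3, 2)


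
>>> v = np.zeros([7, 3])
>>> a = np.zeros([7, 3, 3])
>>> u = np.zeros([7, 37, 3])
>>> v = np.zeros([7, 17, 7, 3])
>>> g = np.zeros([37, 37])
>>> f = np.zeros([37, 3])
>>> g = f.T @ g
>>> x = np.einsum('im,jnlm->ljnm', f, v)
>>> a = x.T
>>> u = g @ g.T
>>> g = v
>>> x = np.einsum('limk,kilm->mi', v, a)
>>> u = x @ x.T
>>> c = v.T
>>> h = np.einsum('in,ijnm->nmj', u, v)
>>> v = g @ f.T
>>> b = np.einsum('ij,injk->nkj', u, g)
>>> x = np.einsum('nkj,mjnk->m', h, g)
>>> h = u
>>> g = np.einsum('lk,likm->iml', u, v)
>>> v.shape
(7, 17, 7, 37)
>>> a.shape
(3, 17, 7, 7)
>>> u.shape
(7, 7)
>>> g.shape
(17, 37, 7)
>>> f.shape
(37, 3)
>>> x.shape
(7,)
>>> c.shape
(3, 7, 17, 7)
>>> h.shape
(7, 7)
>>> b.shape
(17, 3, 7)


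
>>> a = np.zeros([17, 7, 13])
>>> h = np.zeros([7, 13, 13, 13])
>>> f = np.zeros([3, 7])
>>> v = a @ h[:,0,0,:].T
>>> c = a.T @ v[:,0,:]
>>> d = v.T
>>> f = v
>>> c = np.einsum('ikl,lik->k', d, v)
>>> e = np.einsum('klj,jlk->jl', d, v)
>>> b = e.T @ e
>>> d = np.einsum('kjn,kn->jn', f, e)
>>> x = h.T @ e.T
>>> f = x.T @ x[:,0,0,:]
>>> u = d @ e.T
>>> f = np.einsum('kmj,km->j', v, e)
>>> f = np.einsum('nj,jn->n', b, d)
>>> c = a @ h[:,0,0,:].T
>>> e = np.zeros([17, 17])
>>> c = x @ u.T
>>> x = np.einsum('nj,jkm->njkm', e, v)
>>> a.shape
(17, 7, 13)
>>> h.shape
(7, 13, 13, 13)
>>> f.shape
(7,)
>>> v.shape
(17, 7, 7)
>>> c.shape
(13, 13, 13, 7)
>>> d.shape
(7, 7)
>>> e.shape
(17, 17)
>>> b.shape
(7, 7)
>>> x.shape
(17, 17, 7, 7)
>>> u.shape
(7, 17)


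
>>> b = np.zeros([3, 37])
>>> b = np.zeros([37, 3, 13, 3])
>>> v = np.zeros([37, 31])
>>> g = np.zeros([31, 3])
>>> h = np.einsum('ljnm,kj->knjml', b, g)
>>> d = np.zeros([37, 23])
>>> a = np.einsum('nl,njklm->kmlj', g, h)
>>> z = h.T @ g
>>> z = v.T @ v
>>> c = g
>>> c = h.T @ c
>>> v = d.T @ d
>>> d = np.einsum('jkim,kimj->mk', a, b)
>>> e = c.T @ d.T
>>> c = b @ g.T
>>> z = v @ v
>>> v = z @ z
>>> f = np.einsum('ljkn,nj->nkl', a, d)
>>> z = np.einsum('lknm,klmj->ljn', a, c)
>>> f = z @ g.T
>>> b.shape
(37, 3, 13, 3)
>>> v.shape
(23, 23)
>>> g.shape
(31, 3)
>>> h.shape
(31, 13, 3, 3, 37)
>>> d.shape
(13, 37)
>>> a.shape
(3, 37, 3, 13)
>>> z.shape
(3, 31, 3)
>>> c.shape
(37, 3, 13, 31)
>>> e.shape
(3, 13, 3, 3, 13)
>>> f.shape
(3, 31, 31)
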